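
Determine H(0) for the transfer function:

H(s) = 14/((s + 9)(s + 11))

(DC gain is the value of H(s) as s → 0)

DC gain = H(0) = 14/(9 × 11) = 14/99 = 0.1414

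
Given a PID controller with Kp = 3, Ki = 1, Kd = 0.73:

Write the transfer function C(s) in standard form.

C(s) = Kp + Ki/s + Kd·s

Substituting values: C(s) = 3 + 1/s + 0.73s = (0.73s² + 3s + 1)/s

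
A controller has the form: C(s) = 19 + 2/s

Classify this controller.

This is a Proportional-Integral (PI) controller.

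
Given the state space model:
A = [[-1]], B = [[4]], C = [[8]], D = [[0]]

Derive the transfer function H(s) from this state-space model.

(sI - A)⁻¹ = 1/(s + 1). H(s) = 8 × 4/(s + 1) + 0 = 32/(s + 1).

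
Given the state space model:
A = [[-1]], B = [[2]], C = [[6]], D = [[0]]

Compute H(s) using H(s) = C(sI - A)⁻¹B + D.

(sI - A)⁻¹ = 1/(s + 1). H(s) = 6 × 2/(s + 1) + 0 = 12/(s + 1).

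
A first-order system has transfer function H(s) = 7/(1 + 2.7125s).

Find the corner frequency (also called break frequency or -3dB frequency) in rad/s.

Corner frequency = 1/τ = 1/2.7125 = 0.369 rad/s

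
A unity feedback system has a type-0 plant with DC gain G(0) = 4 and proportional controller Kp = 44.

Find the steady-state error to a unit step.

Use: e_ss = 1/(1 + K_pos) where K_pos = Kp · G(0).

K_pos = Kp · G(0) = 44 × 4 = 176. e_ss = 1/(1 + 176) = 0.0056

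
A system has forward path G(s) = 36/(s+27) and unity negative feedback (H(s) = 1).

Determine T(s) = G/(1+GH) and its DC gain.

T(s) = G/(1+GH) = [36/(s+27)] / [1 + 36/(s+27)] = 36/(s+27+36) = 36/(s+63). DC gain = 36/63 = 0.5714.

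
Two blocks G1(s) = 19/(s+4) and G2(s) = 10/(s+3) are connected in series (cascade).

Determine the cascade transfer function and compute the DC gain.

Series: multiply transfer functions. G_eq = 19/(s+4) × 10/(s+3) = 190/((s+4)(s+3)). DC gain = 190/(4×3) = 15.8333.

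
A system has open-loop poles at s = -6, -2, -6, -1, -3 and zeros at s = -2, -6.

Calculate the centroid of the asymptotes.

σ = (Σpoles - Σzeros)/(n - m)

σ = (Σpoles - Σzeros)/(n - m) = (-18 - (-8))/(5 - 2) = -10/3 = -3.33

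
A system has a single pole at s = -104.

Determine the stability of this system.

Pole at s = -104 is in the left half-plane. Stable.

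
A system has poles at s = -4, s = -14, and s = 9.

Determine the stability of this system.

Pole(s) at s = 9 are not in the left half-plane. System is unstable.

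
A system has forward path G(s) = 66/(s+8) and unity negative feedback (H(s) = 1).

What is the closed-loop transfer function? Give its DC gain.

T(s) = G/(1+GH) = [66/(s+8)] / [1 + 66/(s+8)] = 66/(s+8+66) = 66/(s+74). DC gain = 66/74 = 0.8919.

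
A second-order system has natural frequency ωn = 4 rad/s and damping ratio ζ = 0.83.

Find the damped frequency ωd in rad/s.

ωd = ωn√(1 - ζ²) = 4√(1 - 0.83²) = 2.23 rad/s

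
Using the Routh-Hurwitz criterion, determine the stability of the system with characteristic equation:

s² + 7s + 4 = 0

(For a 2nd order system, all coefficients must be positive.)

Coefficients: 1, 7, 4. All positive, so system is stable.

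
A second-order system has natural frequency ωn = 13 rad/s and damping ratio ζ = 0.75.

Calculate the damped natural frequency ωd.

ωd = ωn√(1 - ζ²) = 13√(1 - 0.75²) = 8.6 rad/s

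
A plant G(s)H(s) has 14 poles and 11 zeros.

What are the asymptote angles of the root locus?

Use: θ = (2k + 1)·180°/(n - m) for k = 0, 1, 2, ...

n - m = 14 - 11 = 3. Angles: θk = (2k + 1)·180°/3 = 60°, 180°, 300°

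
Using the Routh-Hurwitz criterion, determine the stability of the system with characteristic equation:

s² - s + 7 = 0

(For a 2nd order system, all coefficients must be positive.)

Coefficients: 1, -1, 7. b=-1 not positive, so system is unstable.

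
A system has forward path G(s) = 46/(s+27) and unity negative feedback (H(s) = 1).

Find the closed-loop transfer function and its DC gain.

T(s) = G/(1+GH) = [46/(s+27)] / [1 + 46/(s+27)] = 46/(s+27+46) = 46/(s+73). DC gain = 46/73 = 0.6301.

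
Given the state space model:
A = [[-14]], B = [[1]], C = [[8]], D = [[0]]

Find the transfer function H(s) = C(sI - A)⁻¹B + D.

(sI - A)⁻¹ = 1/(s + 14). H(s) = 8 × 1/(s + 14) + 0 = 8/(s + 14).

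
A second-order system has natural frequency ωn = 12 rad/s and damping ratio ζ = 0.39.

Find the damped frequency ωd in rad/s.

ωd = ωn√(1 - ζ²) = 12√(1 - 0.39²) = 11.05 rad/s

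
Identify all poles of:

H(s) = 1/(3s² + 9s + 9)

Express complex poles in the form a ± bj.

Discriminant = 9² - 4×3×9 = 81 - 108 = -27 < 0, so the poles are a complex conjugate pair s = (-9 ± j√27)/(2×3). Real part = -9/(2×3) = -9/6 = -1.5; imaginary part = ±√27/(2×3) ≈ 0.8660. Poles: s = -1.5 ± 0.8660j.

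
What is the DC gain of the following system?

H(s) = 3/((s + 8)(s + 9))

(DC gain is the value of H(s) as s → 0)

DC gain = H(0) = 3/(8 × 9) = 3/72 = 0.0417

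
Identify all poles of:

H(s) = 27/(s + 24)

Pole is where denominator = 0: s + 24 = 0, so s = -24.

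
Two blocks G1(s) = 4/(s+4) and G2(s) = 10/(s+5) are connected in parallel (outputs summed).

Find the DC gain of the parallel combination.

Parallel: G_eq = G1 + G2. DC gain = G1(0) + G2(0) = 4/4 + 10/5 = 1 + 2 = 3.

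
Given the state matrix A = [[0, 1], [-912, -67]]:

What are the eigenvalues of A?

det(A - λI) = λ² - (-67)λ + 912 = (λ - (-19))(λ - (-48)). Eigenvalues: -19, -48.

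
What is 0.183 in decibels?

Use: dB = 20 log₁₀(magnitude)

dB = 20 log₁₀(0.183) = -14.8 dB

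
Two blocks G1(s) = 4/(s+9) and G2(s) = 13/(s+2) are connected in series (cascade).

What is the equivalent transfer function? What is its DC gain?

Series: multiply transfer functions. G_eq = 4/(s+9) × 13/(s+2) = 52/((s+9)(s+2)). DC gain = 52/(9×2) = 2.8889.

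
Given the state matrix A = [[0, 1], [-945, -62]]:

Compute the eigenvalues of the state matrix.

det(A - λI) = λ² - (-62)λ + 945 = (λ - (-35))(λ - (-27)). Eigenvalues: -35, -27.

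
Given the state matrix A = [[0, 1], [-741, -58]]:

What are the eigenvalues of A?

det(A - λI) = λ² - (-58)λ + 741 = (λ - (-19))(λ - (-39)). Eigenvalues: -19, -39.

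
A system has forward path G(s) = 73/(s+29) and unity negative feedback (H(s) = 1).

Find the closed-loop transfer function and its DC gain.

T(s) = G/(1+GH) = [73/(s+29)] / [1 + 73/(s+29)] = 73/(s+29+73) = 73/(s+102). DC gain = 73/102 = 0.7157.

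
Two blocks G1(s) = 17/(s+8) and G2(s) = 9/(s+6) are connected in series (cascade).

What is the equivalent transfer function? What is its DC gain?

Series: multiply transfer functions. G_eq = 17/(s+8) × 9/(s+6) = 153/((s+8)(s+6)). DC gain = 153/(8×6) = 3.1875.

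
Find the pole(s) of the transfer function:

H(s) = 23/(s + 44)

Pole is where denominator = 0: s + 44 = 0, so s = -44.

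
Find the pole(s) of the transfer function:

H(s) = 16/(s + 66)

Pole is where denominator = 0: s + 66 = 0, so s = -66.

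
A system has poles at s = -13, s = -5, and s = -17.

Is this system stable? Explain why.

All poles are in the left half-plane. System is stable.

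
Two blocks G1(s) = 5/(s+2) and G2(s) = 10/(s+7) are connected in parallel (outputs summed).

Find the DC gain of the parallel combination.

Parallel: G_eq = G1 + G2. DC gain = G1(0) + G2(0) = 5/2 + 10/7 = 2.5 + 1.4286 = 3.9286.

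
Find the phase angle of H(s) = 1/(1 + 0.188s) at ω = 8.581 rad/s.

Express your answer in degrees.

Phase = -arctan(ωτ) = -arctan(8.581 × 0.188) = -58.2°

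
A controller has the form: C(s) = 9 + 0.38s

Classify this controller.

This is a Proportional-Derivative (PD) controller.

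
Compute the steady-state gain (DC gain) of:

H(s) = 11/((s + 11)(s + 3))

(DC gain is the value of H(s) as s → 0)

DC gain = H(0) = 11/(11 × 3) = 11/33 = 0.3333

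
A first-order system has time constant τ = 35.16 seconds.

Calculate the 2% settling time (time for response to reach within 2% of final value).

For first-order system, 2% settling time ≈ 4τ = 4 × 35.16 = 140.64 s.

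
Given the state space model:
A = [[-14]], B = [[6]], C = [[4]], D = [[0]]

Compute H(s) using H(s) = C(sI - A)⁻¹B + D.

(sI - A)⁻¹ = 1/(s + 14). H(s) = 4 × 6/(s + 14) + 0 = 24/(s + 14).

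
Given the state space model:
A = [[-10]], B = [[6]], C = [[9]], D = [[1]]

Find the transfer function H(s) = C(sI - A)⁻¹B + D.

(sI - A)⁻¹ = 1/(s + 10). H(s) = 9×6/(s + 10) + 1 = (s + 64)/(s + 10).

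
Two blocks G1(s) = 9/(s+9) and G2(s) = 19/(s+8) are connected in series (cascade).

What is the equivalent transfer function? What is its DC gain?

Series: multiply transfer functions. G_eq = 9/(s+9) × 19/(s+8) = 171/((s+9)(s+8)). DC gain = 171/(9×8) = 2.375.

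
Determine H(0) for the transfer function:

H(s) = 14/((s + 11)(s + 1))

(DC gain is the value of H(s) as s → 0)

DC gain = H(0) = 14/(11 × 1) = 14/11 = 1.2727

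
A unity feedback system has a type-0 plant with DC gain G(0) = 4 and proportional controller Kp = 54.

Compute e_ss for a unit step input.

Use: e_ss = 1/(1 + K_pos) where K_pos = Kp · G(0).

K_pos = Kp · G(0) = 54 × 4 = 216. e_ss = 1/(1 + 216) = 0.0046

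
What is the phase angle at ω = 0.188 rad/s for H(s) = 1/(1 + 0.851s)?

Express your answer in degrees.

Phase = -arctan(ωτ) = -arctan(0.188 × 0.851) = -9.1°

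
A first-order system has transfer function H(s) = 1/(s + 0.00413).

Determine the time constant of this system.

For H(s) = 1/(s + 1/τ), the pole is at -1/τ = -0.00413, so τ = 1/0.00413 = 242.1 s.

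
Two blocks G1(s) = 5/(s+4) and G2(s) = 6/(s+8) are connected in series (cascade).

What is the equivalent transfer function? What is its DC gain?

Series: multiply transfer functions. G_eq = 5/(s+4) × 6/(s+8) = 30/((s+4)(s+8)). DC gain = 30/(4×8) = 0.9375.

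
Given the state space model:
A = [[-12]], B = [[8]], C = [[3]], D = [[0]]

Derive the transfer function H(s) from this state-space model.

(sI - A)⁻¹ = 1/(s + 12). H(s) = 3 × 8/(s + 12) + 0 = 24/(s + 12).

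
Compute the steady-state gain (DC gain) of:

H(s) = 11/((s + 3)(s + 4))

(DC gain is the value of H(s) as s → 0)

DC gain = H(0) = 11/(3 × 4) = 11/12 = 0.9167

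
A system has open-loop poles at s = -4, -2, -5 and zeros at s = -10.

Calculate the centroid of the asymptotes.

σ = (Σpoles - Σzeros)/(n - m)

σ = (Σpoles - Σzeros)/(n - m) = (-11 - (-10))/(3 - 1) = -1/2 = -0.5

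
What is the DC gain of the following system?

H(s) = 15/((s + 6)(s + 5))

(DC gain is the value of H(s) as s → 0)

DC gain = H(0) = 15/(6 × 5) = 15/30 = 0.5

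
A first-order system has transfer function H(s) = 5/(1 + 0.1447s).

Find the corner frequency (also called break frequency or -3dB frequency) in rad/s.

Corner frequency = 1/τ = 1/0.1447 = 6.911 rad/s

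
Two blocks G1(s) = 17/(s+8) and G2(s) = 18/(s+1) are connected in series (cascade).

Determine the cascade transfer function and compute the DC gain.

Series: multiply transfer functions. G_eq = 17/(s+8) × 18/(s+1) = 306/((s+8)(s+1)). DC gain = 306/(8×1) = 38.25.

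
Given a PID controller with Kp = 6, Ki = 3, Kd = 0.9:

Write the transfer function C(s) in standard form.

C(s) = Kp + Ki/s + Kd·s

Substituting values: C(s) = 6 + 3/s + 0.9s = (0.9s² + 6s + 3)/s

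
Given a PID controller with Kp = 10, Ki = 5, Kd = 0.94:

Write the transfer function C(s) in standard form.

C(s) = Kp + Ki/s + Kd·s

Substituting values: C(s) = 10 + 5/s + 0.94s = (0.94s² + 10s + 5)/s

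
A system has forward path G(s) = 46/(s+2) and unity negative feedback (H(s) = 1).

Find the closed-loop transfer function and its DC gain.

T(s) = G/(1+GH) = [46/(s+2)] / [1 + 46/(s+2)] = 46/(s+2+46) = 46/(s+48). DC gain = 46/48 = 0.9583.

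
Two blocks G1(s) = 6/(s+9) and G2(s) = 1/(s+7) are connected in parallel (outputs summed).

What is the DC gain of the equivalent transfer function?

Parallel: G_eq = G1 + G2. DC gain = G1(0) + G2(0) = 6/9 + 1/7 = 0.6667 + 0.1429 = 0.8095.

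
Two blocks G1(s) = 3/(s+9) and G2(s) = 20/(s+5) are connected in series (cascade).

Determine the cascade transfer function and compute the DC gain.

Series: multiply transfer functions. G_eq = 3/(s+9) × 20/(s+5) = 60/((s+9)(s+5)). DC gain = 60/(9×5) = 1.3333.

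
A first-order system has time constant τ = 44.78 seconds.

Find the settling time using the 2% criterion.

For first-order system, 2% settling time ≈ 4τ = 4 × 44.78 = 179.12 s.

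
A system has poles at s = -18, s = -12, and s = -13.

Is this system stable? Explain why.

All poles are in the left half-plane. System is stable.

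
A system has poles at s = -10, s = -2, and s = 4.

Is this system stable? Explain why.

Pole(s) at s = 4 are not in the left half-plane. System is unstable.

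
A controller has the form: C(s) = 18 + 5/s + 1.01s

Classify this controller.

This is a Proportional-Integral-Derivative (PID) controller.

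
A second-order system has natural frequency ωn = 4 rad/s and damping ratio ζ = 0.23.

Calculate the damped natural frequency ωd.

ωd = ωn√(1 - ζ²) = 4√(1 - 0.23²) = 3.89 rad/s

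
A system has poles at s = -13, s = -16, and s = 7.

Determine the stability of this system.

Pole(s) at s = 7 are not in the left half-plane. System is unstable.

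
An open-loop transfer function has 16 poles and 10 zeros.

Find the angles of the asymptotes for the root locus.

n - m = 16 - 10 = 6. Angles: θk = (2k + 1)·180°/6 = 30°, 90°, 150°, 210°, 270°, 330°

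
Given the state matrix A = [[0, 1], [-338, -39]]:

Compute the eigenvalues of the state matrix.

det(A - λI) = λ² - (-39)λ + 338 = (λ - (-26))(λ - (-13)). Eigenvalues: -26, -13.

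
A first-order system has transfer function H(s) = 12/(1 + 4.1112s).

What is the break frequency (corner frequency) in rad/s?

Corner frequency = 1/τ = 1/4.1112 = 0.243 rad/s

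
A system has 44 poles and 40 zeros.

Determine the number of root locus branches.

Root locus has n branches where n = number of poles = 44.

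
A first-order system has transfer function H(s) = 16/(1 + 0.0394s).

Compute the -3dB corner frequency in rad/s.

Corner frequency = 1/τ = 1/0.0394 = 25.381 rad/s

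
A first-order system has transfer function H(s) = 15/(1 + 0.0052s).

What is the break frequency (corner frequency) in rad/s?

Corner frequency = 1/τ = 1/0.0052 = 192.308 rad/s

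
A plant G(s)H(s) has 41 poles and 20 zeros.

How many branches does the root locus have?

Root locus has n branches where n = number of poles = 41.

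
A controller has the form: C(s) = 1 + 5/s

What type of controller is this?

This is a Proportional-Integral (PI) controller.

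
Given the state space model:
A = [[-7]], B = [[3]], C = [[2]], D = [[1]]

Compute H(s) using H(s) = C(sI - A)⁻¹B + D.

(sI - A)⁻¹ = 1/(s + 7). H(s) = 2×3/(s + 7) + 1 = (s + 13)/(s + 7).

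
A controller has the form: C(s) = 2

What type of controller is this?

This is a Proportional (P) controller.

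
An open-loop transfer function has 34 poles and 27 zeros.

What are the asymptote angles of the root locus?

n - m = 34 - 27 = 7. Angles: θk = (2k + 1)·180°/7 = 25.71°, 77.14°, 128.57°, 180°, 231.43°, 282.86°, 334.29°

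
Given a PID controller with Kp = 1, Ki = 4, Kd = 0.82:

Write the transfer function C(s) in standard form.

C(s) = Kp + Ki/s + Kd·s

Substituting values: C(s) = 1 + 4/s + 0.82s = (0.82s² + s + 4)/s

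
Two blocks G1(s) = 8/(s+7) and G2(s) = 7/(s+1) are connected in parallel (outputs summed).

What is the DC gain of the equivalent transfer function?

Parallel: G_eq = G1 + G2. DC gain = G1(0) + G2(0) = 8/7 + 7/1 = 1.1429 + 7 = 8.1429.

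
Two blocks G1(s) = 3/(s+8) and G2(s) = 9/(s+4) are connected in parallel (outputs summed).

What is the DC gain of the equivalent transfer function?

Parallel: G_eq = G1 + G2. DC gain = G1(0) + G2(0) = 3/8 + 9/4 = 0.375 + 2.25 = 2.625.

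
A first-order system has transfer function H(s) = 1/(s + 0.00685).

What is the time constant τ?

For H(s) = 1/(s + 1/τ), the pole is at -1/τ = -0.00685, so τ = 1/0.00685 = 146 s.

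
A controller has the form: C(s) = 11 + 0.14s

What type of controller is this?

This is a Proportional-Derivative (PD) controller.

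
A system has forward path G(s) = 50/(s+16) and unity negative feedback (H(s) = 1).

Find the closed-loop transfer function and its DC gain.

T(s) = G/(1+GH) = [50/(s+16)] / [1 + 50/(s+16)] = 50/(s+16+50) = 50/(s+66). DC gain = 50/66 = 0.7576.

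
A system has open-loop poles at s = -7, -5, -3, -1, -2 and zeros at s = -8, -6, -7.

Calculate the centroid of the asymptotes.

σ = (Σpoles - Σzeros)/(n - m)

σ = (Σpoles - Σzeros)/(n - m) = (-18 - (-21))/(5 - 3) = 3/2 = 1.5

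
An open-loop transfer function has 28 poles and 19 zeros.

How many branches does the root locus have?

Root locus has n branches where n = number of poles = 28.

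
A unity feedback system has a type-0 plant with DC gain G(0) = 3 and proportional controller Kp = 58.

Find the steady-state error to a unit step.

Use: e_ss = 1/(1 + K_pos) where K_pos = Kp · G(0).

K_pos = Kp · G(0) = 58 × 3 = 174. e_ss = 1/(1 + 174) = 0.0057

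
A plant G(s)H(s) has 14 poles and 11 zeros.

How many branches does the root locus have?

Root locus has n branches where n = number of poles = 14.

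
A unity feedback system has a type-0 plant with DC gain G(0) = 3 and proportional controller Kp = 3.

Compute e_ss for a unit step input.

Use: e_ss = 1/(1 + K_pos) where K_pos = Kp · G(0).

K_pos = Kp · G(0) = 3 × 3 = 9. e_ss = 1/(1 + 9) = 0.1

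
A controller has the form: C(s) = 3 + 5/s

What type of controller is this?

This is a Proportional-Integral (PI) controller.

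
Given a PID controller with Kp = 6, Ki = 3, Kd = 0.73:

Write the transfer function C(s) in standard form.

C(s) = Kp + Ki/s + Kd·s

Substituting values: C(s) = 6 + 3/s + 0.73s = (0.73s² + 6s + 3)/s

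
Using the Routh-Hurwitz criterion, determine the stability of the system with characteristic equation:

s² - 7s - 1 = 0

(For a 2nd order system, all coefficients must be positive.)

Coefficients: 1, -7, -1. b=-7, c=-1 not positive, so system is unstable.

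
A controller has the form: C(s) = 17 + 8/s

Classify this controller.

This is a Proportional-Integral (PI) controller.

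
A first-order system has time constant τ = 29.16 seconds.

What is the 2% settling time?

For first-order system, 2% settling time ≈ 4τ = 4 × 29.16 = 116.64 s.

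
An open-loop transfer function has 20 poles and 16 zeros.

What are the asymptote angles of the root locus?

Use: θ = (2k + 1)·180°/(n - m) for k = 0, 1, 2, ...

n - m = 20 - 16 = 4. Angles: θk = (2k + 1)·180°/4 = 45°, 135°, 225°, 315°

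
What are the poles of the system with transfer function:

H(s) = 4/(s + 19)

Pole is where denominator = 0: s + 19 = 0, so s = -19.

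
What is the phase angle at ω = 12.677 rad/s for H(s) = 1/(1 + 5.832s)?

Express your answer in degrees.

Phase = -arctan(ωτ) = -arctan(12.677 × 5.832) = -89.2°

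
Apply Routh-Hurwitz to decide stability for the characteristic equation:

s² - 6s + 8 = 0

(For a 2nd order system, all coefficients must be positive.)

Coefficients: 1, -6, 8. b=-6 not positive, so system is unstable.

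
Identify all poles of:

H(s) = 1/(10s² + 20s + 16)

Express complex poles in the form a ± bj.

Discriminant = 20² - 4×10×16 = 400 - 640 = -240 < 0, so the poles are a complex conjugate pair s = (-20 ± j√240)/(2×10). Real part = -20/(2×10) = -20/20 = -1; imaginary part = ±√240/(2×10) ≈ 0.7746. Poles: s = -1 ± 0.7746j.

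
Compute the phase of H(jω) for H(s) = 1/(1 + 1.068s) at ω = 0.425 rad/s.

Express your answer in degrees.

Phase = -arctan(ωτ) = -arctan(0.425 × 1.068) = -24.4°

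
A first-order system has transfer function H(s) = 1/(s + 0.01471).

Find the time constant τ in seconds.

For H(s) = 1/(s + 1/τ), the pole is at -1/τ = -0.01471, so τ = 1/0.01471 = 67.98 s.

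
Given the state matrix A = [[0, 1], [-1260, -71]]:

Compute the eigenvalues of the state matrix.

det(A - λI) = λ² - (-71)λ + 1260 = (λ - (-36))(λ - (-35)). Eigenvalues: -36, -35.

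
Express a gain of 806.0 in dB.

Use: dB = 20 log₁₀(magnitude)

dB = 20 log₁₀(806.0) = 58.1 dB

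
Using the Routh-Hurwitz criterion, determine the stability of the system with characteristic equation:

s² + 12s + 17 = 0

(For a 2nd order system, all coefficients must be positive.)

Coefficients: 1, 12, 17. All positive, so system is stable.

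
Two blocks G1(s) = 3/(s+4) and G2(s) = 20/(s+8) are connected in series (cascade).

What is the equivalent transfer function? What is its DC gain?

Series: multiply transfer functions. G_eq = 3/(s+4) × 20/(s+8) = 60/((s+4)(s+8)). DC gain = 60/(4×8) = 1.875.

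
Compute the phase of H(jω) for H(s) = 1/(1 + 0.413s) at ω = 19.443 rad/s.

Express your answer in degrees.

Phase = -arctan(ωτ) = -arctan(19.443 × 0.413) = -82.9°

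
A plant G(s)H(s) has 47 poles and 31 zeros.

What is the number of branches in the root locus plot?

Root locus has n branches where n = number of poles = 47.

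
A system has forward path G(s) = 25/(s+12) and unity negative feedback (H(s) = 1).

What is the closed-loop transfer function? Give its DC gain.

T(s) = G/(1+GH) = [25/(s+12)] / [1 + 25/(s+12)] = 25/(s+12+25) = 25/(s+37). DC gain = 25/37 = 0.6757.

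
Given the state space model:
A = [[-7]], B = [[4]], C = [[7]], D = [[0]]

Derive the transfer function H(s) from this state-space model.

(sI - A)⁻¹ = 1/(s + 7). H(s) = 7 × 4/(s + 7) + 0 = 28/(s + 7).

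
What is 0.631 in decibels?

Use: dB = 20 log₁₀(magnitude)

dB = 20 log₁₀(0.631) = -4.0 dB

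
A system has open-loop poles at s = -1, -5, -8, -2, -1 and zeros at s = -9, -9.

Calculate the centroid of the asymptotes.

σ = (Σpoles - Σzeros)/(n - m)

σ = (Σpoles - Σzeros)/(n - m) = (-17 - (-18))/(5 - 2) = 1/3 = 0.33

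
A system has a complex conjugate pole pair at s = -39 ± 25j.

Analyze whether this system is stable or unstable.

Real part of poles is -39 (< 0, left half-plane). Stable.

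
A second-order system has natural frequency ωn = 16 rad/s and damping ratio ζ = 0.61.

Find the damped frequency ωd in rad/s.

ωd = ωn√(1 - ζ²) = 16√(1 - 0.61²) = 12.68 rad/s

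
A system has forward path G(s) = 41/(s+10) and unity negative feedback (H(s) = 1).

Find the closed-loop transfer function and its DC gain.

T(s) = G/(1+GH) = [41/(s+10)] / [1 + 41/(s+10)] = 41/(s+10+41) = 41/(s+51). DC gain = 41/51 = 0.8039.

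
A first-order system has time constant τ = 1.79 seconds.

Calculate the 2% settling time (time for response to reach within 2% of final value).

For first-order system, 2% settling time ≈ 4τ = 4 × 1.79 = 7.16 s.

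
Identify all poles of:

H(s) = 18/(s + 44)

Pole is where denominator = 0: s + 44 = 0, so s = -44.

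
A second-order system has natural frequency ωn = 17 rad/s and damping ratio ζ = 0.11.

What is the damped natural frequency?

ωd = ωn√(1 - ζ²) = 17√(1 - 0.11²) = 16.9 rad/s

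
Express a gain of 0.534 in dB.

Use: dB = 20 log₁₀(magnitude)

dB = 20 log₁₀(0.534) = -5.4 dB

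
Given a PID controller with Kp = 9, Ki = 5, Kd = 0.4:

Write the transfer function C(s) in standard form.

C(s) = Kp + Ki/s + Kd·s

Substituting values: C(s) = 9 + 5/s + 0.4s = (0.4s² + 9s + 5)/s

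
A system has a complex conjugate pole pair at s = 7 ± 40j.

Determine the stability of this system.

Real part of poles is 7 (> 0, right half-plane). Unstable.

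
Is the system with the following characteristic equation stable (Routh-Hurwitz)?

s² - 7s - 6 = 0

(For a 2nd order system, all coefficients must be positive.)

Coefficients: 1, -7, -6. b=-7, c=-6 not positive, so system is unstable.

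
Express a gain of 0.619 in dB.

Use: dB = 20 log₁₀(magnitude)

dB = 20 log₁₀(0.619) = -4.2 dB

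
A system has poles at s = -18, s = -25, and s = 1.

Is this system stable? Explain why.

Pole(s) at s = 1 are not in the left half-plane. System is unstable.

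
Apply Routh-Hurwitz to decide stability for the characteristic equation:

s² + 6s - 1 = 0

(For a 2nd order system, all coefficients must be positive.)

Coefficients: 1, 6, -1. c=-1 not positive, so system is unstable.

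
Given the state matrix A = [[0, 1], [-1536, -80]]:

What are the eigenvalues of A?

det(A - λI) = λ² - (-80)λ + 1536 = (λ - (-48))(λ - (-32)). Eigenvalues: -48, -32.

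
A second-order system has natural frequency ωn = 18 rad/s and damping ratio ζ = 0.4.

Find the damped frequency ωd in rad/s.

ωd = ωn√(1 - ζ²) = 18√(1 - 0.4²) = 16.5 rad/s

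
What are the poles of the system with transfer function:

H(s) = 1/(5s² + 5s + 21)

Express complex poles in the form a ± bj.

Discriminant = 5² - 4×5×21 = 25 - 420 = -395 < 0, so the poles are a complex conjugate pair s = (-5 ± j√395)/(2×5). Real part = -5/(2×5) = -5/10 = -0.5; imaginary part = ±√395/(2×5) ≈ 1.9875. Poles: s = -0.5 ± 1.9875j.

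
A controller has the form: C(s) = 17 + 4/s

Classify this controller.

This is a Proportional-Integral (PI) controller.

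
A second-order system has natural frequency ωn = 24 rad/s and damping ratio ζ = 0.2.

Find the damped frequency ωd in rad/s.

ωd = ωn√(1 - ζ²) = 24√(1 - 0.2²) = 23.52 rad/s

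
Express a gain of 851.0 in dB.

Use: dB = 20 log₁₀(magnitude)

dB = 20 log₁₀(851.0) = 58.6 dB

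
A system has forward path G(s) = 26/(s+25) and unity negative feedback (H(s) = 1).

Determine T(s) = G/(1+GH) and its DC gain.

T(s) = G/(1+GH) = [26/(s+25)] / [1 + 26/(s+25)] = 26/(s+25+26) = 26/(s+51). DC gain = 26/51 = 0.5098.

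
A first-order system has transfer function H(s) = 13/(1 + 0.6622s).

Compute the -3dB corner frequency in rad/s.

Corner frequency = 1/τ = 1/0.6622 = 1.51 rad/s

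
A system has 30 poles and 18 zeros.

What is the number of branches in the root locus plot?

Root locus has n branches where n = number of poles = 30.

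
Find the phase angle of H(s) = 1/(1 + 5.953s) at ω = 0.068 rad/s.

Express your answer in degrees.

Phase = -arctan(ωτ) = -arctan(0.068 × 5.953) = -22.0°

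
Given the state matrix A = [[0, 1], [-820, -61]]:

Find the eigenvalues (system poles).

det(A - λI) = λ² - (-61)λ + 820 = (λ - (-20))(λ - (-41)). Eigenvalues: -20, -41.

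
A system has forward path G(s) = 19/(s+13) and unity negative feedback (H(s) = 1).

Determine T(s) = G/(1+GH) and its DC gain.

T(s) = G/(1+GH) = [19/(s+13)] / [1 + 19/(s+13)] = 19/(s+13+19) = 19/(s+32). DC gain = 19/32 = 0.59375.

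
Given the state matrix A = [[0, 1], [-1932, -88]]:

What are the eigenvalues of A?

det(A - λI) = λ² - (-88)λ + 1932 = (λ - (-46))(λ - (-42)). Eigenvalues: -46, -42.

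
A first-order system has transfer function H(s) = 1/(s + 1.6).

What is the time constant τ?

For H(s) = 1/(s + 1/τ), the pole is at -1/τ = -1.6, so τ = 1/1.6 = 0.625 s.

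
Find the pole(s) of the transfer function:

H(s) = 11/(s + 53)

Pole is where denominator = 0: s + 53 = 0, so s = -53.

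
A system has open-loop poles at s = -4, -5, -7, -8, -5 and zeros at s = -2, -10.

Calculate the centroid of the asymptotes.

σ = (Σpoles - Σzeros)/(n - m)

σ = (Σpoles - Σzeros)/(n - m) = (-29 - (-12))/(5 - 2) = -17/3 = -5.67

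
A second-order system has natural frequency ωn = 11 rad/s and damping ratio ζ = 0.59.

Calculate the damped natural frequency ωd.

ωd = ωn√(1 - ζ²) = 11√(1 - 0.59²) = 8.88 rad/s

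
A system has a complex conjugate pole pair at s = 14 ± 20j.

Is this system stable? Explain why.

Real part of poles is 14 (> 0, right half-plane). Unstable.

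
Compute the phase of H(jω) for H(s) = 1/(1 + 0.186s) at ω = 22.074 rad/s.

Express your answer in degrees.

Phase = -arctan(ωτ) = -arctan(22.074 × 0.186) = -76.3°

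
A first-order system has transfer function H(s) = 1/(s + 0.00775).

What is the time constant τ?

For H(s) = 1/(s + 1/τ), the pole is at -1/τ = -0.00775, so τ = 1/0.00775 = 129 s.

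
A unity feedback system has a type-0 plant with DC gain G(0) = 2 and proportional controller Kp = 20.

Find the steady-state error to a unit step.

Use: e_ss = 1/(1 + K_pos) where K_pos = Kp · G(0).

K_pos = Kp · G(0) = 20 × 2 = 40. e_ss = 1/(1 + 40) = 0.0244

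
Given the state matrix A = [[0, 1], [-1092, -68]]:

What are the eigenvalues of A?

det(A - λI) = λ² - (-68)λ + 1092 = (λ - (-26))(λ - (-42)). Eigenvalues: -26, -42.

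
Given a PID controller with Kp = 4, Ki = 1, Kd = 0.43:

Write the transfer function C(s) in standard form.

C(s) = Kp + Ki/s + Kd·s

Substituting values: C(s) = 4 + 1/s + 0.43s = (0.43s² + 4s + 1)/s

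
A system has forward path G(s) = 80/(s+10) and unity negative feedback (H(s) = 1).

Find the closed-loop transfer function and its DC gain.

T(s) = G/(1+GH) = [80/(s+10)] / [1 + 80/(s+10)] = 80/(s+10+80) = 80/(s+90). DC gain = 80/90 = 0.8889.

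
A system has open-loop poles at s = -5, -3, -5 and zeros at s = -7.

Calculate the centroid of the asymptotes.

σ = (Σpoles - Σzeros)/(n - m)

σ = (Σpoles - Σzeros)/(n - m) = (-13 - (-7))/(3 - 1) = -6/2 = -3.0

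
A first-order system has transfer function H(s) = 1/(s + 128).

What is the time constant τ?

For H(s) = 1/(s + 1/τ), the pole is at -1/τ = -128, so τ = 1/128 = 0.0078125 s.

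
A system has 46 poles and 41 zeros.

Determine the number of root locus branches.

Root locus has n branches where n = number of poles = 46.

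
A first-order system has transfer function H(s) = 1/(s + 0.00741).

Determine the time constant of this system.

For H(s) = 1/(s + 1/τ), the pole is at -1/τ = -0.00741, so τ = 1/0.00741 = 135 s.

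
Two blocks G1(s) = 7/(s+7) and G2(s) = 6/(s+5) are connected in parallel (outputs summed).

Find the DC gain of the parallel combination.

Parallel: G_eq = G1 + G2. DC gain = G1(0) + G2(0) = 7/7 + 6/5 = 1 + 1.2 = 2.2.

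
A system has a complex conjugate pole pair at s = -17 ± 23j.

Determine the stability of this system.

Real part of poles is -17 (< 0, left half-plane). Stable.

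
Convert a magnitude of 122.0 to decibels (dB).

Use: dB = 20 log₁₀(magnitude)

dB = 20 log₁₀(122.0) = 41.7 dB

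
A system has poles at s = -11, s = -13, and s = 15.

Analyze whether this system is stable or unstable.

Pole(s) at s = 15 are not in the left half-plane. System is unstable.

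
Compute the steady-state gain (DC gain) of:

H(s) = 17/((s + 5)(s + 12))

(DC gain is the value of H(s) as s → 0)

DC gain = H(0) = 17/(5 × 12) = 17/60 = 0.2833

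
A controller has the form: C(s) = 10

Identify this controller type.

This is a Proportional (P) controller.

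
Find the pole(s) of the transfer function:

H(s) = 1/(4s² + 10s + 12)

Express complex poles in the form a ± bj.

Discriminant = 10² - 4×4×12 = 100 - 192 = -92 < 0, so the poles are a complex conjugate pair s = (-10 ± j√92)/(2×4). Real part = -10/(2×4) = -10/8 = -1.25; imaginary part = ±√92/(2×4) ≈ 1.1990. Poles: s = -1.25 ± 1.1990j.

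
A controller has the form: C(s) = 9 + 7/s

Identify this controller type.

This is a Proportional-Integral (PI) controller.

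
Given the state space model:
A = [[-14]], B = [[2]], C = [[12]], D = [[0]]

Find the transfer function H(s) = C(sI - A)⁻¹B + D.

(sI - A)⁻¹ = 1/(s + 14). H(s) = 12 × 2/(s + 14) + 0 = 24/(s + 14).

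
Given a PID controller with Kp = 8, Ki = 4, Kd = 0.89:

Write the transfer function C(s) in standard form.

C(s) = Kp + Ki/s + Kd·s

Substituting values: C(s) = 8 + 4/s + 0.89s = (0.89s² + 8s + 4)/s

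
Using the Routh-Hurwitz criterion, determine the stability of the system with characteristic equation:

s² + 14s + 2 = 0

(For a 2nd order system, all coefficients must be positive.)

Coefficients: 1, 14, 2. All positive, so system is stable.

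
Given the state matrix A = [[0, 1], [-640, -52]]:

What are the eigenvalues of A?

det(A - λI) = λ² - (-52)λ + 640 = (λ - (-32))(λ - (-20)). Eigenvalues: -32, -20.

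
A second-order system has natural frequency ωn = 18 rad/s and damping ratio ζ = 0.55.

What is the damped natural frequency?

ωd = ωn√(1 - ζ²) = 18√(1 - 0.55²) = 15.03 rad/s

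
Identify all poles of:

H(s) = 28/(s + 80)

Pole is where denominator = 0: s + 80 = 0, so s = -80.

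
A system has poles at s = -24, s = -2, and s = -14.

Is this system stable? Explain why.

All poles are in the left half-plane. System is stable.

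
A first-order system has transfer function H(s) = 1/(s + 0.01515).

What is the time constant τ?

For H(s) = 1/(s + 1/τ), the pole is at -1/τ = -0.01515, so τ = 1/0.01515 = 66.01 s.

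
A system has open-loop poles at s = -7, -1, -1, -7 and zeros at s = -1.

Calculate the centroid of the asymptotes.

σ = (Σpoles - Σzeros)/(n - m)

σ = (Σpoles - Σzeros)/(n - m) = (-16 - (-1))/(4 - 1) = -15/3 = -5.0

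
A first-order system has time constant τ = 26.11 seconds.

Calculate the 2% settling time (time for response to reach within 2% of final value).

For first-order system, 2% settling time ≈ 4τ = 4 × 26.11 = 104.44 s.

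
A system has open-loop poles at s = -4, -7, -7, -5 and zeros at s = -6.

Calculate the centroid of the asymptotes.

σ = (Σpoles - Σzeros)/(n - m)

σ = (Σpoles - Σzeros)/(n - m) = (-23 - (-6))/(4 - 1) = -17/3 = -5.67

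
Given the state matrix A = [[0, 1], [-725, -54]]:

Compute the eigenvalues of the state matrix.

det(A - λI) = λ² - (-54)λ + 725 = (λ - (-25))(λ - (-29)). Eigenvalues: -25, -29.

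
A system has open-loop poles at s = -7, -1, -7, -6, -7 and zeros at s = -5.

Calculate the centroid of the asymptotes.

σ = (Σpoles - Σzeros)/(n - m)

σ = (Σpoles - Σzeros)/(n - m) = (-28 - (-5))/(5 - 1) = -23/4 = -5.75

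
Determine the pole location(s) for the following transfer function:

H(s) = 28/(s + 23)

Pole is where denominator = 0: s + 23 = 0, so s = -23.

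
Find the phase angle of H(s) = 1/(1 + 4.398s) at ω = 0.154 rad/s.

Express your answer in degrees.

Phase = -arctan(ωτ) = -arctan(0.154 × 4.398) = -34.1°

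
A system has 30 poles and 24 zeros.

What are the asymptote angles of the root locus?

n - m = 30 - 24 = 6. Angles: θk = (2k + 1)·180°/6 = 30°, 90°, 150°, 210°, 270°, 330°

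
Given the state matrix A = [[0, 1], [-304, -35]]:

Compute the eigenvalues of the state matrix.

det(A - λI) = λ² - (-35)λ + 304 = (λ - (-19))(λ - (-16)). Eigenvalues: -19, -16.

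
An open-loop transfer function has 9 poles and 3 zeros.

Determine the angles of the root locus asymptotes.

n - m = 9 - 3 = 6. Angles: θk = (2k + 1)·180°/6 = 30°, 90°, 150°, 210°, 270°, 330°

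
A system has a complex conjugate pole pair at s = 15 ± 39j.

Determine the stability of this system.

Real part of poles is 15 (> 0, right half-plane). Unstable.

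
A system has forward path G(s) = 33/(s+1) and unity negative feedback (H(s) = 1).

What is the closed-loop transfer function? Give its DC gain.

T(s) = G/(1+GH) = [33/(s+1)] / [1 + 33/(s+1)] = 33/(s+1+33) = 33/(s+34). DC gain = 33/34 = 0.9706.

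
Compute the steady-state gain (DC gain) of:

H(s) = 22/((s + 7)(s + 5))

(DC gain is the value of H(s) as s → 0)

DC gain = H(0) = 22/(7 × 5) = 22/35 = 0.6286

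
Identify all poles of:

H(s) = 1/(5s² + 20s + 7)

Discriminant = 20² - 4×5×7 = 400 - 140 = 260 > 0, so two distinct real poles. Using quadratic formula: s = (-20 ± √260)/(2×5) = (-20 ± √260)/10, with √260 ≈ 16.1245. s₁ ≈ -0.3875, s₂ ≈ -3.6125. Poles: s₁ = -0.3875, s₂ = -3.6125.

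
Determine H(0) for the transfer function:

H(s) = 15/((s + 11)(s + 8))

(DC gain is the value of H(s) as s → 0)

DC gain = H(0) = 15/(11 × 8) = 15/88 = 0.1705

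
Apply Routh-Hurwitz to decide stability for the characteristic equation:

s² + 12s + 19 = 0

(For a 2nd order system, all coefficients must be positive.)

Coefficients: 1, 12, 19. All positive, so system is stable.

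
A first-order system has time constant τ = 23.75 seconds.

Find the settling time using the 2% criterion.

For first-order system, 2% settling time ≈ 4τ = 4 × 23.75 = 95.0 s.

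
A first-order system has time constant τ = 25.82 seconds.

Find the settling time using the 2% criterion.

For first-order system, 2% settling time ≈ 4τ = 4 × 25.82 = 103.28 s.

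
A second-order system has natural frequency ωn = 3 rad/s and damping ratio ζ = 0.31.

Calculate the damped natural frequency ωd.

ωd = ωn√(1 - ζ²) = 3√(1 - 0.31²) = 2.85 rad/s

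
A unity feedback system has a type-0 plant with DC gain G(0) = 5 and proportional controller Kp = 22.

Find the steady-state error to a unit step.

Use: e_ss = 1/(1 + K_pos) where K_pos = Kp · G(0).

K_pos = Kp · G(0) = 22 × 5 = 110. e_ss = 1/(1 + 110) = 0.0090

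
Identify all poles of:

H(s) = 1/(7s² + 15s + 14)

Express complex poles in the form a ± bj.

Discriminant = 15² - 4×7×14 = 225 - 392 = -167 < 0, so the poles are a complex conjugate pair s = (-15 ± j√167)/(2×7). Real part = -15/(2×7) = -15/14 ≈ -1.0714; imaginary part = ±√167/(2×7) ≈ 0.9231. Poles: s = -1.0714 ± 0.9231j.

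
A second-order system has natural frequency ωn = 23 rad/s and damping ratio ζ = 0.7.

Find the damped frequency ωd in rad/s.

ωd = ωn√(1 - ζ²) = 23√(1 - 0.7²) = 16.43 rad/s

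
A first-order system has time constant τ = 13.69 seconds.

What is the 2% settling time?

For first-order system, 2% settling time ≈ 4τ = 4 × 13.69 = 54.76 s.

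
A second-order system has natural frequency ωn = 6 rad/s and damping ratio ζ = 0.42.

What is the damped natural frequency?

ωd = ωn√(1 - ζ²) = 6√(1 - 0.42²) = 5.45 rad/s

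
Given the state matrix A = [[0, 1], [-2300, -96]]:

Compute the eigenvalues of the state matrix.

det(A - λI) = λ² - (-96)λ + 2300 = (λ - (-46))(λ - (-50)). Eigenvalues: -46, -50.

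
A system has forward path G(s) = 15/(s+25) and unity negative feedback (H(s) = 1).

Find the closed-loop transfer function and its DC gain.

T(s) = G/(1+GH) = [15/(s+25)] / [1 + 15/(s+25)] = 15/(s+25+15) = 15/(s+40). DC gain = 15/40 = 0.375.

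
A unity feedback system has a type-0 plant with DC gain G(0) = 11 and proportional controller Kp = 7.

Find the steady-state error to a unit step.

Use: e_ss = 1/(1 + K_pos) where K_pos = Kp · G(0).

K_pos = Kp · G(0) = 7 × 11 = 77. e_ss = 1/(1 + 77) = 0.0128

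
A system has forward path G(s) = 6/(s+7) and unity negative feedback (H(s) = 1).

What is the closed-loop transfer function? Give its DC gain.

T(s) = G/(1+GH) = [6/(s+7)] / [1 + 6/(s+7)] = 6/(s+7+6) = 6/(s+13). DC gain = 6/13 = 0.4615.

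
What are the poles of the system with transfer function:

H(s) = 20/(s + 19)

Pole is where denominator = 0: s + 19 = 0, so s = -19.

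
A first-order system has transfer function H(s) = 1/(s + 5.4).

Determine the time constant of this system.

For H(s) = 1/(s + 1/τ), the pole is at -1/τ = -5.4, so τ = 1/5.4 = 0.1852 s.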